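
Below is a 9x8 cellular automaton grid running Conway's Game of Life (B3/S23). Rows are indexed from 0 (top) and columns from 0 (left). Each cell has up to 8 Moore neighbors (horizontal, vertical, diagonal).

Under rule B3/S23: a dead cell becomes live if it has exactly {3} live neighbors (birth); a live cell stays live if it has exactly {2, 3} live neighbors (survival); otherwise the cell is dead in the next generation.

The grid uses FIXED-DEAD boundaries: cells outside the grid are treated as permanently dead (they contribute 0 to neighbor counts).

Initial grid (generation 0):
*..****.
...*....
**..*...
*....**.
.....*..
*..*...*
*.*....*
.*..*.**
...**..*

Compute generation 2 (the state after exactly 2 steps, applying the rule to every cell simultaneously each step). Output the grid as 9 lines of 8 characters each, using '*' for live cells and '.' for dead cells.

Simulating step by step:
Generation 0 (given above): 26 live cells
Generation 1: 35 live cells
...***..
****....
**..**..
**..***.
....**..
.*....*.
*.**...*
.**.****
...*****
Generation 2: 26 live cells
(generation 2 grid is the final answer)

Answer: .*.**...
*.......
......*.
**.*..*.
**..*...
.******.
*..**..*
.*......
..**...*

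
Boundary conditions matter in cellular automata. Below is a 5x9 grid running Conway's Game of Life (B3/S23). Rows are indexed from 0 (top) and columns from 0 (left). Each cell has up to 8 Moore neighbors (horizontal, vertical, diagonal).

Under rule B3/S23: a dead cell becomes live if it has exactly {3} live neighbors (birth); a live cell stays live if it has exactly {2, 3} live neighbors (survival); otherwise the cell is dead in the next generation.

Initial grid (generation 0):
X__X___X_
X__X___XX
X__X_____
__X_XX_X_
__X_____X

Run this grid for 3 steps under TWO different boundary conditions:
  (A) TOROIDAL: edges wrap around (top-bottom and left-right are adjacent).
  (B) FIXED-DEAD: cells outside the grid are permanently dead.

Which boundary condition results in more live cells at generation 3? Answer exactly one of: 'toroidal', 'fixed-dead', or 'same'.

Answer: fixed-dead

Derivation:
Under TOROIDAL boundary, generation 3:
_________
____X__X_
____XXXX_
____X__X_
____X_X__
Population = 10

Under FIXED-DEAD boundary, generation 3:
_XXX_____
_XXXXXX_X
____XXXX_
__XXXXXX_
__XX_____
Population = 22

Comparison: toroidal=10, fixed-dead=22 -> fixed-dead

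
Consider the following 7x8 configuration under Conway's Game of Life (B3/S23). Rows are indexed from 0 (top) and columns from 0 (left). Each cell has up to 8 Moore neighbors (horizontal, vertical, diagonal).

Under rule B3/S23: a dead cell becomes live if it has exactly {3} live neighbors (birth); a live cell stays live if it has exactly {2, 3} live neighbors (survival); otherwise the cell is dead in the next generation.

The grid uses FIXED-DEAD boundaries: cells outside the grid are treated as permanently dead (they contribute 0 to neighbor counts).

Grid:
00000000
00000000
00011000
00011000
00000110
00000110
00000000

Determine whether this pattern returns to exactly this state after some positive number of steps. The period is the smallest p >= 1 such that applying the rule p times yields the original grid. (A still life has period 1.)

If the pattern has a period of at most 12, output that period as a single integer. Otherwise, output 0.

Simulating and comparing each generation to the original:
Gen 0 (original, given above): 8 live cells
Gen 1: 6 live cells, differs from original
Gen 2: 8 live cells, MATCHES original -> period = 2

Answer: 2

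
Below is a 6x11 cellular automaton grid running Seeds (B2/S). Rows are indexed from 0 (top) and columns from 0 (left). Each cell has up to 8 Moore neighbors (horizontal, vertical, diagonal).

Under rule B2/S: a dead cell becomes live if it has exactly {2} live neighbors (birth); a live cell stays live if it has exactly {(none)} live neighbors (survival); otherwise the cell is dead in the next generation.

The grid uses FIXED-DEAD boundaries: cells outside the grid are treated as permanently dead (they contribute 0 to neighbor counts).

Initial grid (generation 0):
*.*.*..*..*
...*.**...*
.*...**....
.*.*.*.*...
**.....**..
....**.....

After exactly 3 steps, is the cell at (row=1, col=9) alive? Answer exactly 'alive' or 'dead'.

Answer: dead

Derivation:
Simulating step by step:
Generation 0 (given above): 22 live cells
Generation 1: 12 live cells
.*.......*.
*........*.
*..*.......
...........
...*.......
**....***..
Generation 2: 16 live cells
*.......*.*
..*.....*.*
.*.........
..***......
***...*.*..
..*........
Generation 3: 14 live cells
.*.....*...
*......*...
....*....*.
.....*.*...
....**.*...
*..*...*...

Cell (1,9) at generation 3: 0 -> dead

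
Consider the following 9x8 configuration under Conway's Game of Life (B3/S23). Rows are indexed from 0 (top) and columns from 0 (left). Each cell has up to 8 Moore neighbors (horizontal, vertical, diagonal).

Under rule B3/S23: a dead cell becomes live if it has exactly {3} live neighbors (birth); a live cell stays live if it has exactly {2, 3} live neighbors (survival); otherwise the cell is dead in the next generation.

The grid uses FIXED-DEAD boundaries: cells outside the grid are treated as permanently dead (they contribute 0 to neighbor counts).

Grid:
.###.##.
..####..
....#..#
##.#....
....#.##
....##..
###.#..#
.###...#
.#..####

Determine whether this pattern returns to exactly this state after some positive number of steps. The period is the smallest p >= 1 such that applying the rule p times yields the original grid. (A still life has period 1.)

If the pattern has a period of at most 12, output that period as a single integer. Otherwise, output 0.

Answer: 0

Derivation:
Simulating and comparing each generation to the original:
Gen 0 (original, given above): 33 live cells
Gen 1: 28 live cells, differs from original
Gen 2: 22 live cells, differs from original
Gen 3: 22 live cells, differs from original
Gen 4: 23 live cells, differs from original
Gen 5: 27 live cells, differs from original
Gen 6: 18 live cells, differs from original
Gen 7: 16 live cells, differs from original
Gen 8: 14 live cells, differs from original
Gen 9: 17 live cells, differs from original
Gen 10: 9 live cells, differs from original
Gen 11: 10 live cells, differs from original
Gen 12: 6 live cells, differs from original
No period found within 12 steps.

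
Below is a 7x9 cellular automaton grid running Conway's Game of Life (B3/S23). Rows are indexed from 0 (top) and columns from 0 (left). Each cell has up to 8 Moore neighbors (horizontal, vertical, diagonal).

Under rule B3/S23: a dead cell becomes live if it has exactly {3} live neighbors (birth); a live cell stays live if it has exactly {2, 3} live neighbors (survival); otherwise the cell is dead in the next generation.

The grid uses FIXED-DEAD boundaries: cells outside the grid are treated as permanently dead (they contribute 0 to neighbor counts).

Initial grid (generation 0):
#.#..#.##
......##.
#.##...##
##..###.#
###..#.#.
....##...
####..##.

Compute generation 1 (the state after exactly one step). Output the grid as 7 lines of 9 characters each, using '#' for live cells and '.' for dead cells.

Answer: .......##
..##.....
#.###...#
....##..#
#.##...#.
....##.#.
.######..

Derivation:
Simulating step by step:
Generation 0 (given above): 31 live cells
Generation 1: 25 live cells
(generation 1 grid is the final answer)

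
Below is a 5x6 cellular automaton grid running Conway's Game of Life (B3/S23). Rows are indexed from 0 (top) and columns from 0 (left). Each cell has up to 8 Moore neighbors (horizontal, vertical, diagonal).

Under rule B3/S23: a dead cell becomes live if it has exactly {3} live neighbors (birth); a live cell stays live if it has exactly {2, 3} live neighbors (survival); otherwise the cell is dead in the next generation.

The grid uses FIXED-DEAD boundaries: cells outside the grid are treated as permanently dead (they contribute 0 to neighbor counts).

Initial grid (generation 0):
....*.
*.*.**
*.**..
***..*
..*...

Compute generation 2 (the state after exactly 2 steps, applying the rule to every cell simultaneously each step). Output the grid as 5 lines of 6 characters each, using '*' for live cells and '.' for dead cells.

Answer: ...*.*
......
.*..**
.*....
......

Derivation:
Simulating step by step:
Generation 0 (given above): 13 live cells
Generation 1: 10 live cells
...***
..*.**
*....*
*.....
..*...
Generation 2: 6 live cells
(generation 2 grid is the final answer)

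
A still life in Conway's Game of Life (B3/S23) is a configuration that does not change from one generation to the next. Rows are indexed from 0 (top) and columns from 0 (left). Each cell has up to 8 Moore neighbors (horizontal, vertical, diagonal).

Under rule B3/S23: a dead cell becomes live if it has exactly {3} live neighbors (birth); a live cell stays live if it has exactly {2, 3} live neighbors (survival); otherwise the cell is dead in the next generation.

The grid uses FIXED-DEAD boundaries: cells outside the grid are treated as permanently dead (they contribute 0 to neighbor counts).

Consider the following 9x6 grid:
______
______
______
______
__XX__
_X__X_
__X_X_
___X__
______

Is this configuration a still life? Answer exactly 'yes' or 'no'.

Answer: yes

Derivation:
Compute generation 1 and compare to generation 0 (given above):
Generation 1:
______
______
______
______
__XX__
_X__X_
__X_X_
___X__
______
The grids are IDENTICAL -> still life.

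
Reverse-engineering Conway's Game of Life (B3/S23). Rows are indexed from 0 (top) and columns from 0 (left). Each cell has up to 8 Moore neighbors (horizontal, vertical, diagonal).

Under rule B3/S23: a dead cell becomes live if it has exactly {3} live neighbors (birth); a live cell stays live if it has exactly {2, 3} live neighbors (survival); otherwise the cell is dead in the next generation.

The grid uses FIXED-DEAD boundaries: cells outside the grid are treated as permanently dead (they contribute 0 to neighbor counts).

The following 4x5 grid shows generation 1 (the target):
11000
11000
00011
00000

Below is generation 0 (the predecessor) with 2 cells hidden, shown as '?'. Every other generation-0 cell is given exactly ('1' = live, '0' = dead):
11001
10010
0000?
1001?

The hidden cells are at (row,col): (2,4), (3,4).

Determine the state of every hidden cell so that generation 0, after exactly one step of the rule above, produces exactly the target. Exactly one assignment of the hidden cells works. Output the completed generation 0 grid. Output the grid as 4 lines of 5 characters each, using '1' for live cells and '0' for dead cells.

Hidden generation-0 cells (in order): (2,4), (3,4).
A hidden cell only influences target cells in its own 3x3 neighborhood. Try each of the 2^2 = 4 assignments, step the completed generation 0 forward once under B3/S23, and compare with the target:
  (2,4)=0 (3,4)=0 -> step gives (2,3)='0' but target has '1' -> reject
  (2,4)=0 (3,4)=1 -> step reproduces the target at every cell -> ACCEPT
  (2,4)=1 (3,4)=0 -> step gives (1,3)='1' but target has '0' -> reject
  (2,4)=1 (3,4)=1 -> step gives (1,3)='1' but target has '0' -> reject
Unique solution: (2,4)=dead, (3,4)=live.
Check: live-neighbor counts of every cell in the completed generation 0:
22221
23212
22233
01111
Applying B3/S23 to generation 0 with these counts gives:
11000
11000
00011
00000
which matches the target exactly.

Answer: 11001
10010
00000
10011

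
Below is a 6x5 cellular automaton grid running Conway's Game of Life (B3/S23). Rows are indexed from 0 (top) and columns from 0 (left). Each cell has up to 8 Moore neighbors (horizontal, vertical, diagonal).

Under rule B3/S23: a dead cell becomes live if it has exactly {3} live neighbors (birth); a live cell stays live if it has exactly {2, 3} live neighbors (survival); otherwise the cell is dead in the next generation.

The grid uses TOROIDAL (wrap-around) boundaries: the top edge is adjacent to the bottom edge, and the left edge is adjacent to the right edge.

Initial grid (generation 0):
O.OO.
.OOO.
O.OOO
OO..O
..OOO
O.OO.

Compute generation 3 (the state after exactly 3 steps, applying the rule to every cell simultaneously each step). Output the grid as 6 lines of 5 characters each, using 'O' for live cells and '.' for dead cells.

Answer: .....
.....
.....
.....
.....
.....

Derivation:
Simulating step by step:
Generation 0 (given above): 19 live cells
Generation 1: 2 live cells
O....
.....
.....
.....
.....
O....
Generation 2: 0 live cells
.....
.....
.....
.....
.....
.....
Generation 3: 0 live cells
(generation 3 grid is the final answer)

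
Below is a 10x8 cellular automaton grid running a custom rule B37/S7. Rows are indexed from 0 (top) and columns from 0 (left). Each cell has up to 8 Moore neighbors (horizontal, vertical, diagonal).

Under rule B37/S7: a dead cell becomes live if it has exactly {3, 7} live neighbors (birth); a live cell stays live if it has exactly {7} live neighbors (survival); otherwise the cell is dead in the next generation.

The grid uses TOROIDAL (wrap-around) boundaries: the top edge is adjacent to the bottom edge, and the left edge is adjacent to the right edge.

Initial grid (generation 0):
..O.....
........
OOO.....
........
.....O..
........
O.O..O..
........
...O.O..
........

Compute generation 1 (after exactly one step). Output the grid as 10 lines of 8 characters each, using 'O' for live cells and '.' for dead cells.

Simulating step by step:
Generation 0 (given above): 10 live cells
Generation 1: 3 live cells
(generation 1 grid is the final answer)

Answer: ........
..O.....
........
.O......
........
........
........
....O...
........
........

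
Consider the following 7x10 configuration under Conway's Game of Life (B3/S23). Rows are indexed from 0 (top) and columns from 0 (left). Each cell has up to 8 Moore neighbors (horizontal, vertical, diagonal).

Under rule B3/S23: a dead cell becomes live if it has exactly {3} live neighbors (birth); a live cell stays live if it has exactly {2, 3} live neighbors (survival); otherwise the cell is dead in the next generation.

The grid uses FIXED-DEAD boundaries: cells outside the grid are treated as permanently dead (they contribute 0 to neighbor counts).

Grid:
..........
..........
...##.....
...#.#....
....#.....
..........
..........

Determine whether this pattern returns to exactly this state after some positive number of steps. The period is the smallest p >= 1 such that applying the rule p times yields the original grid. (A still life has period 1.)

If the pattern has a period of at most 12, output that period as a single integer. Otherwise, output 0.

Simulating and comparing each generation to the original:
Gen 0 (original, given above): 5 live cells
Gen 1: 5 live cells, MATCHES original -> period = 1

Answer: 1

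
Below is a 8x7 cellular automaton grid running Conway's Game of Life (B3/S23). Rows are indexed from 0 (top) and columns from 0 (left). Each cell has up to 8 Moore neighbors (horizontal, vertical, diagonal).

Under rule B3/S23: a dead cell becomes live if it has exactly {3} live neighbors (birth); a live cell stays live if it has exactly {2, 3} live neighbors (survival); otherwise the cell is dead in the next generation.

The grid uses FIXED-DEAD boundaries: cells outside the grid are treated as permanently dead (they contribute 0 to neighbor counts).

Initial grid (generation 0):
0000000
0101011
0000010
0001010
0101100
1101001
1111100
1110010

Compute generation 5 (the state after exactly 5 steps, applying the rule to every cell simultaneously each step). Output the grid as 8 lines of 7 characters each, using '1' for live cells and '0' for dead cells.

Answer: 0000010
0001110
0000000
0011100
0001000
0000000
0000000
0000000

Derivation:
Simulating step by step:
Generation 0 (given above): 23 live cells
Generation 1: 17 live cells
0000000
0000111
0010010
0011010
1101010
0000010
0000110
1000100
Generation 2: 18 live cells
0000010
0000111
0010000
0001011
0101011
0000011
0000110
0000110
Generation 3: 13 live cells
0000111
0000111
0001000
0001011
0010000
0000000
0000000
0000110
Generation 4: 8 live cells
0000101
0001001
0001000
0011100
0000000
0000000
0000000
0000000
Generation 5: 8 live cells
(generation 5 grid is the final answer)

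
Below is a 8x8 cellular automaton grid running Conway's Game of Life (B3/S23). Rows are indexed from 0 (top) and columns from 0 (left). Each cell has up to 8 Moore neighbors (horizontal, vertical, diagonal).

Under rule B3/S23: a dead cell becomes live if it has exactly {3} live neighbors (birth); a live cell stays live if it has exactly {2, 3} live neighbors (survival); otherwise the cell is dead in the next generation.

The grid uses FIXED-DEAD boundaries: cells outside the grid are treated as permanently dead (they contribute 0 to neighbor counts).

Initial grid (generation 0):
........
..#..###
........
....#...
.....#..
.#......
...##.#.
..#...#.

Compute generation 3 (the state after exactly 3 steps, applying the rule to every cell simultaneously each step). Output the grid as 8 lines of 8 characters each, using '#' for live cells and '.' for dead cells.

Simulating step by step:
Generation 0 (given above): 12 live cells
Generation 1: 11 live cells
......#.
......#.
.....##.
........
........
....##..
..##.#..
...#.#..
Generation 2: 13 live cells
........
......##
.....##.
........
........
...###..
..##.##.
..##....
Generation 3: 16 live cells
(generation 3 grid is the final answer)

Answer: ........
.....###
.....###
........
....#...
..##.##.
.....##.
..###...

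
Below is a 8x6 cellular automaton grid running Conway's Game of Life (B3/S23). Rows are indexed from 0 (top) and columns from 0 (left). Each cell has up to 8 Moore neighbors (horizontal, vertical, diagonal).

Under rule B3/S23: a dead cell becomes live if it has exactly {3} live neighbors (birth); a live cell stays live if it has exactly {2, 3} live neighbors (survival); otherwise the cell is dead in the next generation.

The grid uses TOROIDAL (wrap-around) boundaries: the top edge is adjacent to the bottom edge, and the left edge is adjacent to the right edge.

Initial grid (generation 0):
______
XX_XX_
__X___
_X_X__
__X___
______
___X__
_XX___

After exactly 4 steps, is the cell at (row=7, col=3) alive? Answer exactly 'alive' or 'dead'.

Answer: alive

Derivation:
Simulating step by step:
Generation 0 (given above): 11 live cells
Generation 1: 12 live cells
X__X__
_XXX__
X___X_
_X_X__
__X___
______
__X___
__X___
Generation 2: 16 live cells
___X__
XXXXXX
X___X_
_XXX__
__X___
______
______
_XXX__
Generation 3: 13 live cells
_____X
XXX___
______
_XXX__
_XXX__
______
__X___
__XX__
Generation 4: 16 live cells
X__X__
XX____
X__X__
_X_X__
_X_X__
_X_X__
__XX__
__XX__

Cell (7,3) at generation 4: 1 -> alive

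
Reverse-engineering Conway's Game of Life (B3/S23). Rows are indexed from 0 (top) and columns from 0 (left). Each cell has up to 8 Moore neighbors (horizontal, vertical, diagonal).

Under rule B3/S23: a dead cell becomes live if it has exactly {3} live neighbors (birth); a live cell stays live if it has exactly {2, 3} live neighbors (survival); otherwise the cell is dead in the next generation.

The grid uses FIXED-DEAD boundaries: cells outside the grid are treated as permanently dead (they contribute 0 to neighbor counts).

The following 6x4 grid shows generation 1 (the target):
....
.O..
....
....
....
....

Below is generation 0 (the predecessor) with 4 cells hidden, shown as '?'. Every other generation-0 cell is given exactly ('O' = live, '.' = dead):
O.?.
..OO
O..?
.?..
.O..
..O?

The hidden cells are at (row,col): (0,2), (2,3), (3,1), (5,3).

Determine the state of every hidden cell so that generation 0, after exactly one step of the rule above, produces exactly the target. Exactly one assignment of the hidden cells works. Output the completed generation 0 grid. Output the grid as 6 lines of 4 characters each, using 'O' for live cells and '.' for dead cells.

Hidden generation-0 cells (in order): (0,2), (2,3), (3,1), (5,3).
A hidden cell only influences target cells in its own 3x3 neighborhood. Try each of the 2^4 = 16 assignments, step the completed generation 0 forward once under B3/S23, and compare with the target:
  (0,2)=. (2,3)=. (3,1)=. (5,3)=. -> step reproduces the target at every cell -> ACCEPT
  (0,2)=. (2,3)=. (3,1)=. (5,3)=O -> step gives (4,2)='O' but target has '.' -> reject
  (0,2)=. (2,3)=. (3,1)=O (5,3)=. -> step gives (2,1)='O' but target has '.' -> reject
  (0,2)=. (2,3)=. (3,1)=O (5,3)=O -> step gives (2,1)='O' but target has '.' -> reject
  (0,2)=. (2,3)=O (3,1)=. (5,3)=. -> step gives (1,2)='O' but target has '.' -> reject
  (0,2)=. (2,3)=O (3,1)=. (5,3)=O -> step gives (1,2)='O' but target has '.' -> reject
  (0,2)=. (2,3)=O (3,1)=O (5,3)=. -> step gives (1,2)='O' but target has '.' -> reject
  (0,2)=. (2,3)=O (3,1)=O (5,3)=O -> step gives (1,2)='O' but target has '.' -> reject
  (0,2)=O (2,3)=. (3,1)=. (5,3)=. -> step gives (0,1)='O' but target has '.' -> reject
  (0,2)=O (2,3)=. (3,1)=. (5,3)=O -> step gives (0,1)='O' but target has '.' -> reject
  (0,2)=O (2,3)=. (3,1)=O (5,3)=. -> step gives (0,1)='O' but target has '.' -> reject
  (0,2)=O (2,3)=. (3,1)=O (5,3)=O -> step gives (0,1)='O' but target has '.' -> reject
  (0,2)=O (2,3)=O (3,1)=. (5,3)=. -> step gives (0,1)='O' but target has '.' -> reject
  (0,2)=O (2,3)=O (3,1)=. (5,3)=O -> step gives (0,1)='O' but target has '.' -> reject
  (0,2)=O (2,3)=O (3,1)=O (5,3)=. -> step gives (0,1)='O' but target has '.' -> reject
  (0,2)=O (2,3)=O (3,1)=O (5,3)=O -> step gives (0,1)='O' but target has '.' -> reject
Unique solution: (0,2)=dead, (2,3)=dead, (3,1)=dead, (5,3)=dead.
Check: live-neighbor counts of every cell in the completed generation 0:
0222
2311
0222
2210
1121
1211
Applying B3/S23 to generation 0 with these counts gives:
....
.O..
....
....
....
....
which matches the target exactly.

Answer: O...
..OO
O...
....
.O..
..O.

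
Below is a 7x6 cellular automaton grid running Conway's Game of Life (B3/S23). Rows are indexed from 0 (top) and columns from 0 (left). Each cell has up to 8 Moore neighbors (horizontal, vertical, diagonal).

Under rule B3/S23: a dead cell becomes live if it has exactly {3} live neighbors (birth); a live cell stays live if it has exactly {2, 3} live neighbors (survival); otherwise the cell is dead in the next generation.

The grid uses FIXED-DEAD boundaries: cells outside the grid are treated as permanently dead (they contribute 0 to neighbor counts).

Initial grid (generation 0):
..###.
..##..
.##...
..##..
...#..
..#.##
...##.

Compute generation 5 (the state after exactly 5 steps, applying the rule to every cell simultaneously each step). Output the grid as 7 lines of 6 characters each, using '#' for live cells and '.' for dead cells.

Simulating step by step:
Generation 0 (given above): 15 live cells
Generation 1: 11 live cells
..#.#.
....#.
.#....
.#.#..
......
..#..#
...###
Generation 2: 10 live cells
...#..
...#..
..#...
..#...
..#...
...#.#
...###
Generation 3: 14 live cells
......
..##..
..##..
.###..
..##..
..##.#
...#.#
Generation 4: 7 live cells
......
..##..
....#.
.#..#.
......
......
..##..
Generation 5: 3 live cells
(generation 5 grid is the final answer)

Answer: ......
...#..
..#.#.
......
......
......
......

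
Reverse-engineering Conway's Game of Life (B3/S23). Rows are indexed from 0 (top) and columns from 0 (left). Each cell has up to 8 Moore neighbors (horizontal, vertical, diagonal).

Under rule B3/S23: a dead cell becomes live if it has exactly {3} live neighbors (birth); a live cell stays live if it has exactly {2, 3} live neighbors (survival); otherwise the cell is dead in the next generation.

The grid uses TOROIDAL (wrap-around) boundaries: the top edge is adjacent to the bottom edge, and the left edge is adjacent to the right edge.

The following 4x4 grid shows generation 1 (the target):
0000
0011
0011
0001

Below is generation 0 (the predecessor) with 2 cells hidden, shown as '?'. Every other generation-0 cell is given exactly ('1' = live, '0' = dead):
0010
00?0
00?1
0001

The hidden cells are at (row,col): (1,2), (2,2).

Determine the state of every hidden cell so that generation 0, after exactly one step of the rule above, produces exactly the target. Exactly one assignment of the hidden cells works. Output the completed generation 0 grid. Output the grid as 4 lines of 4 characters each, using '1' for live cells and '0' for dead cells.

Answer: 0010
0000
0011
0001

Derivation:
Hidden generation-0 cells (in order): (1,2), (2,2).
A hidden cell only influences target cells in its own 3x3 neighborhood. Try each of the 2^2 = 4 assignments, step the completed generation 0 forward once under B3/S23, and compare with the target:
  (1,2)=0 (2,2)=0 -> step gives (1,2)='0' but target has '1' -> reject
  (1,2)=0 (2,2)=1 -> step reproduces the target at every cell -> ACCEPT
  (1,2)=1 (2,2)=0 -> step gives (0,2)='1' but target has '0' -> reject
  (1,2)=1 (2,2)=1 -> step gives (0,2)='1' but target has '0' -> reject
Unique solution: (1,2)=dead, (2,2)=live.
Check: live-neighbor counts of every cell in the completed generation 0:
1112
1233
2122
2243
Applying B3/S23 to generation 0 with these counts gives:
0000
0011
0011
0001
which matches the target exactly.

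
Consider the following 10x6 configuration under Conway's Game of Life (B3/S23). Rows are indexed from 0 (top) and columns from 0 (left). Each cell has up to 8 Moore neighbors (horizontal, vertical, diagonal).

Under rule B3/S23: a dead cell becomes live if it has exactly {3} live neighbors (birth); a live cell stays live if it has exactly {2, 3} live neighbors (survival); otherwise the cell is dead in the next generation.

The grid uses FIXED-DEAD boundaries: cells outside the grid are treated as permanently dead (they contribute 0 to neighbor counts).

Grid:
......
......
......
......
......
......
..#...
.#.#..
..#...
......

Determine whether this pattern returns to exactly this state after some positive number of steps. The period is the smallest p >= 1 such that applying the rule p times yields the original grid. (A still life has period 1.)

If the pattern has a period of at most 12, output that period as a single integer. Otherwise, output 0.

Answer: 1

Derivation:
Simulating and comparing each generation to the original:
Gen 0 (original, given above): 4 live cells
Gen 1: 4 live cells, MATCHES original -> period = 1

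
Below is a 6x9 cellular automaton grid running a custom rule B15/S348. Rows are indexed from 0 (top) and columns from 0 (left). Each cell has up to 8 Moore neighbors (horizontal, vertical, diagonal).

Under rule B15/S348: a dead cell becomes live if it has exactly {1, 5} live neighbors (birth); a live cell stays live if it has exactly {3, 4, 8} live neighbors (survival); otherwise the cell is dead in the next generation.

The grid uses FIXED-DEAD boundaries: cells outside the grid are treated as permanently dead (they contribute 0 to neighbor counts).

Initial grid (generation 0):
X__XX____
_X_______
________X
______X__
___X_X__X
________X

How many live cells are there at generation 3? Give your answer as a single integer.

Answer: 15

Derivation:
Simulating step by step:
Generation 0 (given above): 10 live cells
Generation 1: 16 live cells
_____X___
_____X_XX
XXX__XX__
__XX_____
__X______
__XX_XX__
Generation 2: 14 live cells
_________
___X_XX__
_XX___X__
_XXX___X_
__XX___X_
_______X_
Generation 3: 15 live cells
__XX___X_
X________
_X____X_X
_X_X_X___
X_XX_____
_X__X____
Population at generation 3: 15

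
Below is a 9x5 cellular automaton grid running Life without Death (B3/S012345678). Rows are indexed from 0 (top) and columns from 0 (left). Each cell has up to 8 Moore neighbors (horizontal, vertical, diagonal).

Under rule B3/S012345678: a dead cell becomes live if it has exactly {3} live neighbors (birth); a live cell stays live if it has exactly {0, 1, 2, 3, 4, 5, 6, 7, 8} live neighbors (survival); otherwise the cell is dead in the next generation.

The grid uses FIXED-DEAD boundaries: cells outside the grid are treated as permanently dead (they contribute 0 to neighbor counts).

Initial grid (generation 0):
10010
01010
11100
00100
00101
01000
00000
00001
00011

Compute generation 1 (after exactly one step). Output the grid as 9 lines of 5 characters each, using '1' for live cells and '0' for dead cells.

Answer: 10110
01010
11110
00100
01111
01000
00000
00011
00011

Derivation:
Simulating step by step:
Generation 0 (given above): 14 live cells
Generation 1: 19 live cells
(generation 1 grid is the final answer)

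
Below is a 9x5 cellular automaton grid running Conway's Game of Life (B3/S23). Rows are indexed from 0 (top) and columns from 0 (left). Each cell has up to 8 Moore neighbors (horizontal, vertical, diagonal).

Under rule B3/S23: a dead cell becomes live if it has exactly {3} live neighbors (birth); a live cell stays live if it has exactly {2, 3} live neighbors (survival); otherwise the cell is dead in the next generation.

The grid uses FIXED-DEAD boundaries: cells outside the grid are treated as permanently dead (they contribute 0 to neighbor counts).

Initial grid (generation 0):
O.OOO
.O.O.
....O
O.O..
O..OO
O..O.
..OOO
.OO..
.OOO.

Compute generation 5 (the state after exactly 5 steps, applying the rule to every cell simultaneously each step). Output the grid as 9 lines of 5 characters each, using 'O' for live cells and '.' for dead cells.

Answer: .OOO.
O...O
O.O.O
O.O.O
..O.O
..O..
.OOO.
.....
.....

Derivation:
Simulating step by step:
Generation 0 (given above): 22 live cells
Generation 1: 19 live cells
.OOOO
.O...
.OOO.
.O..O
O.OOO
.O...
....O
....O
.O.O.
Generation 2: 19 live cells
.OOO.
O...O
OO.O.
O...O
O.OOO
.OO.O
.....
...OO
.....
Generation 3: 19 live cells
.OOO.
O...O
OO.OO
O...O
O.O.O
.OO.O
..O.O
.....
.....
Generation 4: 19 live cells
.OOO.
O...O
OO.OO
O.O.O
O.O.O
..O.O
.OO..
.....
.....
Generation 5: 17 live cells
(generation 5 grid is the final answer)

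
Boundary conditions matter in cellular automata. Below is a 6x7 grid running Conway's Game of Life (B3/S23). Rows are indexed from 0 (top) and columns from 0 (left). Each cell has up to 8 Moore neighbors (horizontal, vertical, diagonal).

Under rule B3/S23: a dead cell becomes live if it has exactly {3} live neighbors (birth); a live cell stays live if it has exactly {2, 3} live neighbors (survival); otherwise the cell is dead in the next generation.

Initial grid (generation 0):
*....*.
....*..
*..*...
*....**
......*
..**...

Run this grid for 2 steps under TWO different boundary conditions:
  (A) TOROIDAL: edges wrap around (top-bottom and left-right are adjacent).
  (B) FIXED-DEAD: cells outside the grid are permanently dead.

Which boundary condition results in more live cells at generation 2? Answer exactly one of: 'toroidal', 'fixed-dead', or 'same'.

Under TOROIDAL boundary, generation 2:
...**..
......*
*...*..
**.....
*....*.
*...*.*
Population = 12

Under FIXED-DEAD boundary, generation 2:
.......
....**.
....*.*
.......
.....**
.......
Population = 6

Comparison: toroidal=12, fixed-dead=6 -> toroidal

Answer: toroidal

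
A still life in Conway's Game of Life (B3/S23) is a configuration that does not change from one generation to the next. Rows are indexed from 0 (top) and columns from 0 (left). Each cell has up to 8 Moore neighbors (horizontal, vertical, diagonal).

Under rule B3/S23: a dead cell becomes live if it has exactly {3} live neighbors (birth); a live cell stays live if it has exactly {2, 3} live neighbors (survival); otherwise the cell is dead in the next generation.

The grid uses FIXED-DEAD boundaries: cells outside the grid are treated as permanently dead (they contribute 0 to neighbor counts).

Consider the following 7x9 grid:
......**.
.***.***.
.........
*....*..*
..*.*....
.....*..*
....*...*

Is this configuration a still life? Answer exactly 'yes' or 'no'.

Answer: no

Derivation:
Compute generation 1 and compare to generation 0 (given above):
Generation 1:
..*..*.*.
..*..*.*.
.**.**.*.
.........
....**...
...***...
.........
Cell (0,2) differs: gen0=0 vs gen1=1 -> NOT a still life.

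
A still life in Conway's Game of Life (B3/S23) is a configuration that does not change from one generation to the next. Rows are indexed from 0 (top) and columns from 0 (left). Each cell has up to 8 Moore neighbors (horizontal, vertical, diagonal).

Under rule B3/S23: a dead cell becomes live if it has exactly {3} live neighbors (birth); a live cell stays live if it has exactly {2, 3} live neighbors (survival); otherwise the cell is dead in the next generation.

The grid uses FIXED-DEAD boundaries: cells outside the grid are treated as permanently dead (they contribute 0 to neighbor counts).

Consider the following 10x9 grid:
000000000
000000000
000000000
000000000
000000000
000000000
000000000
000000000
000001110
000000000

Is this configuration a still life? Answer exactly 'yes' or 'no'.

Compute generation 1 and compare to generation 0 (given above):
Generation 1:
000000000
000000000
000000000
000000000
000000000
000000000
000000000
000000100
000000100
000000100
Cell (7,6) differs: gen0=0 vs gen1=1 -> NOT a still life.

Answer: no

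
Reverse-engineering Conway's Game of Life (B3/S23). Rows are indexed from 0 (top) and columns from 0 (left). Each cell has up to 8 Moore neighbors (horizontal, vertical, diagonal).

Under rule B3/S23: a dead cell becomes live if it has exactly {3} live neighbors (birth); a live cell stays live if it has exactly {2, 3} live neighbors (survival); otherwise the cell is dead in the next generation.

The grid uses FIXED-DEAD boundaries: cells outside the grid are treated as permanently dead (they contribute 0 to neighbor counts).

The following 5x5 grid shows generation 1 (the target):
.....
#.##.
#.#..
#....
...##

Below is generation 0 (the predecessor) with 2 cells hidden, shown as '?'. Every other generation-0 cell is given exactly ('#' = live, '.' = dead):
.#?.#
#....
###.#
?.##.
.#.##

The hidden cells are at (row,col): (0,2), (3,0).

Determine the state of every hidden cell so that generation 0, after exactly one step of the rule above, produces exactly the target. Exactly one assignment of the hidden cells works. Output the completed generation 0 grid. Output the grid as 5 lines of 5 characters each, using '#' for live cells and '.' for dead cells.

Hidden generation-0 cells (in order): (0,2), (3,0).
A hidden cell only influences target cells in its own 3x3 neighborhood. Try each of the 2^2 = 4 assignments, step the completed generation 0 forward once under B3/S23, and compare with the target:
  (0,2)=. (3,0)=. -> step reproduces the target at every cell -> ACCEPT
  (0,2)=. (3,0)=# -> step gives (4,1)='#' but target has '.' -> reject
  (0,2)=# (3,0)=. -> step gives (0,1)='#' but target has '.' -> reject
  (0,2)=# (3,0)=# -> step gives (0,1)='#' but target has '.' -> reject
Unique solution: (0,2)=dead, (3,0)=dead.
Check: live-neighbor counts of every cell in the completed generation 0:
21110
35332
24341
35554
11432
Applying B3/S23 to generation 0 with these counts gives:
.....
#.##.
#.#..
#....
...##
which matches the target exactly.

Answer: .#..#
#....
###.#
..##.
.#.##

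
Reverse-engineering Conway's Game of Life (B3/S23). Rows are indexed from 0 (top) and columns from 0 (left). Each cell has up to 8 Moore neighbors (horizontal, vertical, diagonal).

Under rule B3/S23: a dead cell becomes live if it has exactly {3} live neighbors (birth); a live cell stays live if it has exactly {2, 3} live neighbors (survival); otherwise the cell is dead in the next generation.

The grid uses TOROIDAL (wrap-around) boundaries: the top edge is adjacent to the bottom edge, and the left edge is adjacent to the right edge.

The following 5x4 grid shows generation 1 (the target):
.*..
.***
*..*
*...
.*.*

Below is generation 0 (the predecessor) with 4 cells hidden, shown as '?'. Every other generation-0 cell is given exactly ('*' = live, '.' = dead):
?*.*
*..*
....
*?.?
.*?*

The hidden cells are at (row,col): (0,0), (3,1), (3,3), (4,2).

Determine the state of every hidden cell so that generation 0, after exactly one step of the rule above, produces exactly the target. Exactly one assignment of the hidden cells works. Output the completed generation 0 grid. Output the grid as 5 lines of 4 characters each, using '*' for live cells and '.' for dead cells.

Hidden generation-0 cells (in order): (0,0), (3,1), (3,3), (4,2).
A hidden cell only influences target cells in its own 3x3 neighborhood. Try each of the 2^4 = 16 assignments, step the completed generation 0 forward once under B3/S23, and compare with the target:
  (0,0)=. (3,1)=. (3,3)=. (4,2)=. -> step gives (0,3)='*' but target has '.' -> reject
  (0,0)=. (3,1)=. (3,3)=. (4,2)=* -> step gives (1,0)='*' but target has '.' -> reject
  (0,0)=. (3,1)=. (3,3)=* (4,2)=. -> step gives (0,3)='*' but target has '.' -> reject
  (0,0)=. (3,1)=. (3,3)=* (4,2)=* -> step gives (1,0)='*' but target has '.' -> reject
  (0,0)=. (3,1)=* (3,3)=. (4,2)=. -> step gives (0,3)='*' but target has '.' -> reject
  (0,0)=. (3,1)=* (3,3)=. (4,2)=* -> step gives (1,0)='*' but target has '.' -> reject
  (0,0)=. (3,1)=* (3,3)=* (4,2)=. -> step gives (0,3)='*' but target has '.' -> reject
  (0,0)=. (3,1)=* (3,3)=* (4,2)=* -> step gives (1,0)='*' but target has '.' -> reject
  (0,0)=* (3,1)=. (3,3)=. (4,2)=. -> step reproduces the target at every cell -> ACCEPT
  (0,0)=* (3,1)=. (3,3)=. (4,2)=* -> step gives (0,1)='.' but target has '*' -> reject
  (0,0)=* (3,1)=. (3,3)=* (4,2)=. -> step gives (2,0)='.' but target has '*' -> reject
  (0,0)=* (3,1)=. (3,3)=* (4,2)=* -> step gives (0,1)='.' but target has '*' -> reject
  (0,0)=* (3,1)=* (3,3)=. (4,2)=. -> step gives (2,0)='.' but target has '*' -> reject
  (0,0)=* (3,1)=* (3,3)=. (4,2)=* -> step gives (0,1)='.' but target has '*' -> reject
  (0,0)=* (3,1)=* (3,3)=* (4,2)=. -> step gives (2,0)='.' but target has '*' -> reject
  (0,0)=* (3,1)=* (3,3)=* (4,2)=* -> step gives (0,1)='.' but target has '*' -> reject
Unique solution: (0,0)=live, (3,1)=dead, (3,3)=dead, (4,2)=dead.
Check: live-neighbor counts of every cell in the completed generation 0:
6354
4333
3213
2222
6343
Applying B3/S23 to generation 0 with these counts gives:
.*..
.***
*..*
*...
.*.*
which matches the target exactly.

Answer: **.*
*..*
....
*...
.*.*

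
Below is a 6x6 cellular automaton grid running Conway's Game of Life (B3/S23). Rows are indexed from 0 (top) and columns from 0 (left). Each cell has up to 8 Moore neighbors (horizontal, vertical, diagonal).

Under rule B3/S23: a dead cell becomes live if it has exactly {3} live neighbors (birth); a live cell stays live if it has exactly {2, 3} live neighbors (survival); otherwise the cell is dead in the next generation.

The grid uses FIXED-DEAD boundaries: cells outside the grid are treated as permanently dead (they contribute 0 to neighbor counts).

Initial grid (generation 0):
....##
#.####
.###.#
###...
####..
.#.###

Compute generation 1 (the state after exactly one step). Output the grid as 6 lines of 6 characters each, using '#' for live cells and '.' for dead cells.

Simulating step by step:
Generation 0 (given above): 22 live cells
Generation 1: 7 live cells
(generation 1 grid is the final answer)

Answer: .....#
......
.....#
....#.
......
##.##.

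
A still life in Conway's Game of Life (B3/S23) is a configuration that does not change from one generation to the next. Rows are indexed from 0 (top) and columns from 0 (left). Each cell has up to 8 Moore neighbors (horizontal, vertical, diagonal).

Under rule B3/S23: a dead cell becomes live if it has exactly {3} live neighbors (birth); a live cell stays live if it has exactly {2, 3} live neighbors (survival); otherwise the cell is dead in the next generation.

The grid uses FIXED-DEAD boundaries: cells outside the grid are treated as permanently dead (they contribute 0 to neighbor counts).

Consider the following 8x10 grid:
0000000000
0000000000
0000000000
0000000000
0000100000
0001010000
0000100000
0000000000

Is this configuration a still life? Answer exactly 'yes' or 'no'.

Compute generation 1 and compare to generation 0 (given above):
Generation 1:
0000000000
0000000000
0000000000
0000000000
0000100000
0001010000
0000100000
0000000000
The grids are IDENTICAL -> still life.

Answer: yes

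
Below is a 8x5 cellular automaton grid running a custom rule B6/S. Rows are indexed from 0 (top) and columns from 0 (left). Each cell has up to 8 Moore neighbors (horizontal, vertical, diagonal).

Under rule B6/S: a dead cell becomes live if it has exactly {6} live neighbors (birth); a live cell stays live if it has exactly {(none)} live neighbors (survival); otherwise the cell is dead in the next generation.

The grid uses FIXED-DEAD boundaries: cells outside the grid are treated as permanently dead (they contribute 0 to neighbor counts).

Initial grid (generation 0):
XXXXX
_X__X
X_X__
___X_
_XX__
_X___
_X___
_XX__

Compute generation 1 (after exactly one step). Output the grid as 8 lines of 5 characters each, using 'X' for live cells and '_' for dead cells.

Simulating step by step:
Generation 0 (given above): 16 live cells
Generation 1: 0 live cells
(generation 1 grid is the final answer)

Answer: _____
_____
_____
_____
_____
_____
_____
_____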